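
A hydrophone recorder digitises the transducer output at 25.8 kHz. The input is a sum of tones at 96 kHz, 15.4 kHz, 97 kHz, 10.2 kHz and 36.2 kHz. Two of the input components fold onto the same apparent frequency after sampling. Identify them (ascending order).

fs/2 = 12.9 kHz.
96 kHz mod fs = 18.6 kHz.
18.6 kHz > fs/2 = 12.9 kHz, folds to fs − 18.6 kHz = 7.2 kHz.
15.4 kHz > fs/2 = 12.9 kHz, folds to fs − 15.4 kHz = 10.4 kHz.
97 kHz mod fs = 19.6 kHz.
19.6 kHz > fs/2 = 12.9 kHz, folds to fs − 19.6 kHz = 6.2 kHz.
10.2 kHz ≤ fs/2 = 12.9 kHz, passes unchanged.
36.2 kHz mod fs = 10.4 kHz.
10.4 kHz ≤ fs/2 = 12.9 kHz, appears at 10.4 kHz.
15.4 kHz and 36.2 kHz both map to 10.4 kHz.

15.4 kHz, 36.2 kHz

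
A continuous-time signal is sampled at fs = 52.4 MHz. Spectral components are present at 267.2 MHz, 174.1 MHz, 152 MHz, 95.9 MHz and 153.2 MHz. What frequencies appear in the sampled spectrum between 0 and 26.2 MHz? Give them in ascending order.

4 MHz, 5.2 MHz, 8.9 MHz, 16.9 MHz

fs/2 = 26.2 MHz.
267.2 MHz mod fs = 5.2 MHz.
5.2 MHz ≤ fs/2 = 26.2 MHz, appears at 5.2 MHz.
174.1 MHz mod fs = 16.9 MHz.
16.9 MHz ≤ fs/2 = 26.2 MHz, appears at 16.9 MHz.
152 MHz mod fs = 47.2 MHz.
47.2 MHz > fs/2 = 26.2 MHz, folds to fs − 47.2 MHz = 5.2 MHz.
95.9 MHz mod fs = 43.5 MHz.
43.5 MHz > fs/2 = 26.2 MHz, folds to fs − 43.5 MHz = 8.9 MHz.
153.2 MHz mod fs = 48.4 MHz.
48.4 MHz > fs/2 = 26.2 MHz, folds to fs − 48.4 MHz = 4 MHz.
Distinct values: {4 MHz, 5.2 MHz, 8.9 MHz, 16.9 MHz}.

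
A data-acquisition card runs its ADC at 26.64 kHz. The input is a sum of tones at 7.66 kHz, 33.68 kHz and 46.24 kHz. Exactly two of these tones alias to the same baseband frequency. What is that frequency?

7.04 kHz

fs/2 = 13.32 kHz.
7.66 kHz ≤ fs/2 = 13.32 kHz, passes unchanged.
33.68 kHz mod fs = 7.04 kHz.
7.04 kHz ≤ fs/2 = 13.32 kHz, appears at 7.04 kHz.
46.24 kHz mod fs = 19.6 kHz.
19.6 kHz > fs/2 = 13.32 kHz, folds to fs − 19.6 kHz = 7.04 kHz.
33.68 kHz and 46.24 kHz both map to 7.04 kHz.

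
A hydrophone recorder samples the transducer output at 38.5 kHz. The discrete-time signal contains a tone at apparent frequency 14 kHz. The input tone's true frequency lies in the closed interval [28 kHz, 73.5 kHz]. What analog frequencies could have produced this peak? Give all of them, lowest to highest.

Frequencies that alias to 14 kHz are k·fs ± 14 kHz for integer k ≥ 0.
k=0: 14 kHz.
k=1: 24.5 kHz, 52.5 kHz.
k=2: 63 kHz, 91 kHz.
k=3: 101.5 kHz, 129.5 kHz.
Within [28 kHz, 73.5 kHz]: 52.5 kHz, 63 kHz.

52.5 kHz, 63 kHz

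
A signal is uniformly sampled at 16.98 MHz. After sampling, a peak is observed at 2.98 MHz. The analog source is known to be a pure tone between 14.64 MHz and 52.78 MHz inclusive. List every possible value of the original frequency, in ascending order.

Frequencies that alias to 2.98 MHz are k·fs ± 2.98 MHz for integer k ≥ 0.
k=0: 2.98 MHz.
k=1: 14 MHz, 19.96 MHz.
k=2: 30.98 MHz, 36.94 MHz.
k=3: 47.96 MHz, 53.92 MHz.
k=4: 64.94 MHz, 70.9 MHz.
Within [14.64 MHz, 52.78 MHz]: 19.96 MHz, 30.98 MHz, 36.94 MHz, 47.96 MHz.

19.96 MHz, 30.98 MHz, 36.94 MHz, 47.96 MHz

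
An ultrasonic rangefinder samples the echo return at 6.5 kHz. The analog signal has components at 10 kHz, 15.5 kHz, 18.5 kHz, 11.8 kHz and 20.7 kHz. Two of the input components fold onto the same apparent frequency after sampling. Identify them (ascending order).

fs/2 = 3.25 kHz.
10 kHz mod fs = 3.5 kHz.
3.5 kHz > fs/2 = 3.25 kHz, folds to fs − 3.5 kHz = 3 kHz.
15.5 kHz mod fs = 2.5 kHz.
2.5 kHz ≤ fs/2 = 3.25 kHz, appears at 2.5 kHz.
18.5 kHz mod fs = 5.5 kHz.
5.5 kHz > fs/2 = 3.25 kHz, folds to fs − 5.5 kHz = 1 kHz.
11.8 kHz mod fs = 5.3 kHz.
5.3 kHz > fs/2 = 3.25 kHz, folds to fs − 5.3 kHz = 1.2 kHz.
20.7 kHz mod fs = 1.2 kHz.
1.2 kHz ≤ fs/2 = 3.25 kHz, appears at 1.2 kHz.
11.8 kHz and 20.7 kHz both map to 1.2 kHz.

11.8 kHz, 20.7 kHz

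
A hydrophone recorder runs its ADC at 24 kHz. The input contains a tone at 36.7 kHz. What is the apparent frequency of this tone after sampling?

36.7 kHz mod fs = 12.7 kHz.
12.7 kHz > fs/2 = 12 kHz, folds to fs − 12.7 kHz = 11.3 kHz.

11.3 kHz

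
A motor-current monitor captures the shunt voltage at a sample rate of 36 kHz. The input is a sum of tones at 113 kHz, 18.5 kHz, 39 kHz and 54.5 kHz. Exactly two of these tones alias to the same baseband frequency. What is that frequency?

fs/2 = 18 kHz.
113 kHz mod fs = 5 kHz.
5 kHz ≤ fs/2 = 18 kHz, appears at 5 kHz.
18.5 kHz > fs/2 = 18 kHz, folds to fs − 18.5 kHz = 17.5 kHz.
39 kHz mod fs = 3 kHz.
3 kHz ≤ fs/2 = 18 kHz, appears at 3 kHz.
54.5 kHz mod fs = 18.5 kHz.
18.5 kHz > fs/2 = 18 kHz, folds to fs − 18.5 kHz = 17.5 kHz.
18.5 kHz and 54.5 kHz both map to 17.5 kHz.

17.5 kHz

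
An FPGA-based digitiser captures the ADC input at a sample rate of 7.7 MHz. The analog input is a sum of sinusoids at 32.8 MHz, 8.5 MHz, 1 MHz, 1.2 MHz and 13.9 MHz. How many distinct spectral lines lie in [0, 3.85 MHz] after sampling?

5

fs/2 = 3.85 MHz.
32.8 MHz mod fs = 2 MHz.
2 MHz ≤ fs/2 = 3.85 MHz, appears at 2 MHz.
8.5 MHz mod fs = 0.8 MHz.
0.8 MHz ≤ fs/2 = 3.85 MHz, appears at 0.8 MHz.
1 MHz ≤ fs/2 = 3.85 MHz, passes unchanged.
1.2 MHz ≤ fs/2 = 3.85 MHz, passes unchanged.
13.9 MHz mod fs = 6.2 MHz.
6.2 MHz > fs/2 = 3.85 MHz, folds to fs − 6.2 MHz = 1.5 MHz.
Distinct values: {0.8 MHz, 1 MHz, 1.2 MHz, 1.5 MHz, 2 MHz} → 5.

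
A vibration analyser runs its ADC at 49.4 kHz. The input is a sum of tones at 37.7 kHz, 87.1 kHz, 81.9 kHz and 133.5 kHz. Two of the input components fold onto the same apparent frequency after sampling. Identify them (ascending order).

fs/2 = 24.7 kHz.
37.7 kHz > fs/2 = 24.7 kHz, folds to fs − 37.7 kHz = 11.7 kHz.
87.1 kHz mod fs = 37.7 kHz.
37.7 kHz > fs/2 = 24.7 kHz, folds to fs − 37.7 kHz = 11.7 kHz.
81.9 kHz mod fs = 32.5 kHz.
32.5 kHz > fs/2 = 24.7 kHz, folds to fs − 32.5 kHz = 16.9 kHz.
133.5 kHz mod fs = 34.7 kHz.
34.7 kHz > fs/2 = 24.7 kHz, folds to fs − 34.7 kHz = 14.7 kHz.
37.7 kHz and 87.1 kHz both map to 11.7 kHz.

37.7 kHz, 87.1 kHz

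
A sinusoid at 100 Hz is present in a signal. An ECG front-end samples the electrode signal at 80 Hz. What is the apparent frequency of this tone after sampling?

20 Hz

100 Hz mod fs = 20 Hz.
20 Hz ≤ fs/2 = 40 Hz, appears at 20 Hz.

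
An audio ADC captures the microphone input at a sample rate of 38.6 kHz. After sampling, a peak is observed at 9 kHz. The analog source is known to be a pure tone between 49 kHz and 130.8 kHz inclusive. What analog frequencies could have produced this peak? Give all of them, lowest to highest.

68.2 kHz, 86.2 kHz, 106.8 kHz, 124.8 kHz

Frequencies that alias to 9 kHz are k·fs ± 9 kHz for integer k ≥ 0.
k=0: 9 kHz.
k=1: 29.6 kHz, 47.6 kHz.
k=2: 68.2 kHz, 86.2 kHz.
k=3: 106.8 kHz, 124.8 kHz.
k=4: 145.4 kHz, 163.4 kHz.
Within [49 kHz, 130.8 kHz]: 68.2 kHz, 86.2 kHz, 106.8 kHz, 124.8 kHz.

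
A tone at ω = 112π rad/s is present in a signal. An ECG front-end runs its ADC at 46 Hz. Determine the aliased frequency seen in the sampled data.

10 Hz

ω = 112π rad/s → f = ω/(2π) = 56 Hz.
56 Hz mod fs = 10 Hz.
10 Hz ≤ fs/2 = 23 Hz, appears at 10 Hz.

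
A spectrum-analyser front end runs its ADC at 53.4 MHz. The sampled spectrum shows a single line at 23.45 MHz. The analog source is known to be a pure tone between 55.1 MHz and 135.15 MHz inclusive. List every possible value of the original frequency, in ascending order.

Frequencies that alias to 23.45 MHz are k·fs ± 23.45 MHz for integer k ≥ 0.
k=0: 23.45 MHz.
k=1: 29.95 MHz, 76.85 MHz.
k=2: 83.35 MHz, 130.25 MHz.
k=3: 136.75 MHz, 183.65 MHz.
Within [55.1 MHz, 135.15 MHz]: 76.85 MHz, 83.35 MHz, 130.25 MHz.

76.85 MHz, 83.35 MHz, 130.25 MHz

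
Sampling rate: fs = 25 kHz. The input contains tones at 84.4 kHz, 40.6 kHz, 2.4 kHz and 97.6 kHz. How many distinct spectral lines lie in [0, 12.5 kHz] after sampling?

fs/2 = 12.5 kHz.
84.4 kHz mod fs = 9.4 kHz.
9.4 kHz ≤ fs/2 = 12.5 kHz, appears at 9.4 kHz.
40.6 kHz mod fs = 15.6 kHz.
15.6 kHz > fs/2 = 12.5 kHz, folds to fs − 15.6 kHz = 9.4 kHz.
2.4 kHz ≤ fs/2 = 12.5 kHz, passes unchanged.
97.6 kHz mod fs = 22.6 kHz.
22.6 kHz > fs/2 = 12.5 kHz, folds to fs − 22.6 kHz = 2.4 kHz.
Distinct values: {2.4 kHz, 9.4 kHz} → 2.

2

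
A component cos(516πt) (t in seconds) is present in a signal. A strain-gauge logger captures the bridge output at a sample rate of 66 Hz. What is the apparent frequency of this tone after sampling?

ω = 516π rad/s → f = ω/(2π) = 258 Hz.
258 Hz mod fs = 60 Hz.
60 Hz > fs/2 = 33 Hz, folds to fs − 60 Hz = 6 Hz.

6 Hz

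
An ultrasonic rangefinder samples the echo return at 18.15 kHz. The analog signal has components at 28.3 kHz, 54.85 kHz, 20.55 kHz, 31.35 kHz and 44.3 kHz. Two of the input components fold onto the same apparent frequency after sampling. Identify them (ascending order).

fs/2 = 9.075 kHz.
28.3 kHz mod fs = 10.15 kHz.
10.15 kHz > fs/2 = 9.075 kHz, folds to fs − 10.15 kHz = 8 kHz.
54.85 kHz mod fs = 0.4 kHz.
0.4 kHz ≤ fs/2 = 9.075 kHz, appears at 0.4 kHz.
20.55 kHz mod fs = 2.4 kHz.
2.4 kHz ≤ fs/2 = 9.075 kHz, appears at 2.4 kHz.
31.35 kHz mod fs = 13.2 kHz.
13.2 kHz > fs/2 = 9.075 kHz, folds to fs − 13.2 kHz = 4.95 kHz.
44.3 kHz mod fs = 8 kHz.
8 kHz ≤ fs/2 = 9.075 kHz, appears at 8 kHz.
28.3 kHz and 44.3 kHz both map to 8 kHz.

28.3 kHz, 44.3 kHz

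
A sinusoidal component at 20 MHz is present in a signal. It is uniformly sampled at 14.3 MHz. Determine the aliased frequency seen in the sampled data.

20 MHz mod fs = 5.7 MHz.
5.7 MHz ≤ fs/2 = 7.15 MHz, appears at 5.7 MHz.

5.7 MHz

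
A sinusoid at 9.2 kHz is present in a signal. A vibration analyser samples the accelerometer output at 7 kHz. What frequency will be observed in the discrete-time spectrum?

2.2 kHz

9.2 kHz mod fs = 2.2 kHz.
2.2 kHz ≤ fs/2 = 3.5 kHz, appears at 2.2 kHz.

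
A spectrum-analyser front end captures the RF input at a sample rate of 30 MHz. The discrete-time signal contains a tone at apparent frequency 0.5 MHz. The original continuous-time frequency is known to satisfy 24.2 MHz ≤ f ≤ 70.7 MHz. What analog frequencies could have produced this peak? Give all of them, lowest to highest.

29.5 MHz, 30.5 MHz, 59.5 MHz, 60.5 MHz

Frequencies that alias to 0.5 MHz are k·fs ± 0.5 MHz for integer k ≥ 0.
k=0: 0.5 MHz.
k=1: 29.5 MHz, 30.5 MHz.
k=2: 59.5 MHz, 60.5 MHz.
k=3: 89.5 MHz, 90.5 MHz.
Within [24.2 MHz, 70.7 MHz]: 29.5 MHz, 30.5 MHz, 59.5 MHz, 60.5 MHz.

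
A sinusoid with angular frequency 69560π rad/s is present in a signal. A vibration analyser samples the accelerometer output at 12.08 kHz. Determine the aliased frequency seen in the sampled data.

1.46 kHz

ω = 69560π rad/s → f = ω/(2π) = 34780 Hz = 34.78 kHz.
34.78 kHz mod fs = 10.62 kHz.
10.62 kHz > fs/2 = 6.04 kHz, folds to fs − 10.62 kHz = 1.46 kHz.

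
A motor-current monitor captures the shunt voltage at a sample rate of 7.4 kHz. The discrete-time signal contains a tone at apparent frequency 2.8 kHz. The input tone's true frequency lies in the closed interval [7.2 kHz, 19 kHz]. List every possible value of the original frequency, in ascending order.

10.2 kHz, 12 kHz, 17.6 kHz

Frequencies that alias to 2.8 kHz are k·fs ± 2.8 kHz for integer k ≥ 0.
k=0: 2.8 kHz.
k=1: 4.6 kHz, 10.2 kHz.
k=2: 12 kHz, 17.6 kHz.
k=3: 19.4 kHz, 25 kHz.
Within [7.2 kHz, 19 kHz]: 10.2 kHz, 12 kHz, 17.6 kHz.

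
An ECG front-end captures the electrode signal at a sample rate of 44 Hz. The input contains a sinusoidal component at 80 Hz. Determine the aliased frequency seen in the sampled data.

80 Hz mod fs = 36 Hz.
36 Hz > fs/2 = 22 Hz, folds to fs − 36 Hz = 8 Hz.

8 Hz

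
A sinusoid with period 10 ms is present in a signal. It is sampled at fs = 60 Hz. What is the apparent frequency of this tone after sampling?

20 Hz

T = 10 ms → f = 1/T = 100 Hz.
100 Hz mod fs = 40 Hz.
40 Hz > fs/2 = 30 Hz, folds to fs − 40 Hz = 20 Hz.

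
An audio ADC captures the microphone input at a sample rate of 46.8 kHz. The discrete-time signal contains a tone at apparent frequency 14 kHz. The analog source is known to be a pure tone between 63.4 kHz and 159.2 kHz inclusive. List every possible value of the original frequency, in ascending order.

Frequencies that alias to 14 kHz are k·fs ± 14 kHz for integer k ≥ 0.
k=0: 14 kHz.
k=1: 32.8 kHz, 60.8 kHz.
k=2: 79.6 kHz, 107.6 kHz.
k=3: 126.4 kHz, 154.4 kHz.
k=4: 173.2 kHz, 201.2 kHz.
Within [63.4 kHz, 159.2 kHz]: 79.6 kHz, 107.6 kHz, 126.4 kHz, 154.4 kHz.

79.6 kHz, 107.6 kHz, 126.4 kHz, 154.4 kHz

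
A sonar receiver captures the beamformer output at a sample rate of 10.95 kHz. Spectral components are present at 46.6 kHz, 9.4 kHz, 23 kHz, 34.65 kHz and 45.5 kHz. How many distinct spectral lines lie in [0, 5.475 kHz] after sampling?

5

fs/2 = 5.475 kHz.
46.6 kHz mod fs = 2.8 kHz.
2.8 kHz ≤ fs/2 = 5.475 kHz, appears at 2.8 kHz.
9.4 kHz > fs/2 = 5.475 kHz, folds to fs − 9.4 kHz = 1.55 kHz.
23 kHz mod fs = 1.1 kHz.
1.1 kHz ≤ fs/2 = 5.475 kHz, appears at 1.1 kHz.
34.65 kHz mod fs = 1.8 kHz.
1.8 kHz ≤ fs/2 = 5.475 kHz, appears at 1.8 kHz.
45.5 kHz mod fs = 1.7 kHz.
1.7 kHz ≤ fs/2 = 5.475 kHz, appears at 1.7 kHz.
Distinct values: {1.1 kHz, 1.55 kHz, 1.7 kHz, 1.8 kHz, 2.8 kHz} → 5.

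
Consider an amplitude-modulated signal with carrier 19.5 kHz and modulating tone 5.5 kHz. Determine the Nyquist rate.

AM sidebands sit at fc ± fm = 14 kHz and 25 kHz.
Highest-frequency component: 25 kHz.
Nyquist rate = 2 × 25 kHz = 50 kHz.

50 kHz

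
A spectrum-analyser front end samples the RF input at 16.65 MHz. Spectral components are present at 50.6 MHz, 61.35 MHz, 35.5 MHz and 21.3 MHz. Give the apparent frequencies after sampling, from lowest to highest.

fs/2 = 8.325 MHz.
50.6 MHz mod fs = 0.65 MHz.
0.65 MHz ≤ fs/2 = 8.325 MHz, appears at 0.65 MHz.
61.35 MHz mod fs = 11.4 MHz.
11.4 MHz > fs/2 = 8.325 MHz, folds to fs − 11.4 MHz = 5.25 MHz.
35.5 MHz mod fs = 2.2 MHz.
2.2 MHz ≤ fs/2 = 8.325 MHz, appears at 2.2 MHz.
21.3 MHz mod fs = 4.65 MHz.
4.65 MHz ≤ fs/2 = 8.325 MHz, appears at 4.65 MHz.
Distinct values: {0.65 MHz, 2.2 MHz, 4.65 MHz, 5.25 MHz}.

0.65 MHz, 2.2 MHz, 4.65 MHz, 5.25 MHz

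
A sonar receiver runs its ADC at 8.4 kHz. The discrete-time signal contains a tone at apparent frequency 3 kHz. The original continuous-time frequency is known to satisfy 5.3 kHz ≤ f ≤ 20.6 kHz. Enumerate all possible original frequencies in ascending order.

5.4 kHz, 11.4 kHz, 13.8 kHz, 19.8 kHz

Frequencies that alias to 3 kHz are k·fs ± 3 kHz for integer k ≥ 0.
k=0: 3 kHz.
k=1: 5.4 kHz, 11.4 kHz.
k=2: 13.8 kHz, 19.8 kHz.
k=3: 22.2 kHz, 28.2 kHz.
Within [5.3 kHz, 20.6 kHz]: 5.4 kHz, 11.4 kHz, 13.8 kHz, 19.8 kHz.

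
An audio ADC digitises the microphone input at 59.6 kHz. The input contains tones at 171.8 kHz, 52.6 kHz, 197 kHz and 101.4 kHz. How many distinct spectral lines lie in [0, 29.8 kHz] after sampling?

3

fs/2 = 29.8 kHz.
171.8 kHz mod fs = 52.6 kHz.
52.6 kHz > fs/2 = 29.8 kHz, folds to fs − 52.6 kHz = 7 kHz.
52.6 kHz > fs/2 = 29.8 kHz, folds to fs − 52.6 kHz = 7 kHz.
197 kHz mod fs = 18.2 kHz.
18.2 kHz ≤ fs/2 = 29.8 kHz, appears at 18.2 kHz.
101.4 kHz mod fs = 41.8 kHz.
41.8 kHz > fs/2 = 29.8 kHz, folds to fs − 41.8 kHz = 17.8 kHz.
Distinct values: {7 kHz, 17.8 kHz, 18.2 kHz} → 3.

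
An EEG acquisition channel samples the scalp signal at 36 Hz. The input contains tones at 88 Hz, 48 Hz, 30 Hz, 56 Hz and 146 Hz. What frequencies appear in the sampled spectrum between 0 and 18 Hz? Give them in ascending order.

fs/2 = 18 Hz.
88 Hz mod fs = 16 Hz.
16 Hz ≤ fs/2 = 18 Hz, appears at 16 Hz.
48 Hz mod fs = 12 Hz.
12 Hz ≤ fs/2 = 18 Hz, appears at 12 Hz.
30 Hz > fs/2 = 18 Hz, folds to fs − 30 Hz = 6 Hz.
56 Hz mod fs = 20 Hz.
20 Hz > fs/2 = 18 Hz, folds to fs − 20 Hz = 16 Hz.
146 Hz mod fs = 2 Hz.
2 Hz ≤ fs/2 = 18 Hz, appears at 2 Hz.
Distinct values: {2 Hz, 6 Hz, 12 Hz, 16 Hz}.

2 Hz, 6 Hz, 12 Hz, 16 Hz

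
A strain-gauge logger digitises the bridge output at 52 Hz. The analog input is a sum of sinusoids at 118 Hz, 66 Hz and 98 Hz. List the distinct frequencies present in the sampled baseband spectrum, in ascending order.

6 Hz, 14 Hz

fs/2 = 26 Hz.
118 Hz mod fs = 14 Hz.
14 Hz ≤ fs/2 = 26 Hz, appears at 14 Hz.
66 Hz mod fs = 14 Hz.
14 Hz ≤ fs/2 = 26 Hz, appears at 14 Hz.
98 Hz mod fs = 46 Hz.
46 Hz > fs/2 = 26 Hz, folds to fs − 46 Hz = 6 Hz.
Distinct values: {6 Hz, 14 Hz}.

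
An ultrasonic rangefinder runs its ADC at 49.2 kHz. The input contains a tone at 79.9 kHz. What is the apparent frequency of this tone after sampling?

79.9 kHz mod fs = 30.7 kHz.
30.7 kHz > fs/2 = 24.6 kHz, folds to fs − 30.7 kHz = 18.5 kHz.

18.5 kHz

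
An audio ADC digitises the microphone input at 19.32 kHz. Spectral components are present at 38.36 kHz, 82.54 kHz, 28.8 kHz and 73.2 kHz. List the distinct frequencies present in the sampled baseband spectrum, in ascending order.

fs/2 = 9.66 kHz.
38.36 kHz mod fs = 19.04 kHz.
19.04 kHz > fs/2 = 9.66 kHz, folds to fs − 19.04 kHz = 0.28 kHz.
82.54 kHz mod fs = 5.26 kHz.
5.26 kHz ≤ fs/2 = 9.66 kHz, appears at 5.26 kHz.
28.8 kHz mod fs = 9.48 kHz.
9.48 kHz ≤ fs/2 = 9.66 kHz, appears at 9.48 kHz.
73.2 kHz mod fs = 15.24 kHz.
15.24 kHz > fs/2 = 9.66 kHz, folds to fs − 15.24 kHz = 4.08 kHz.
Distinct values: {0.28 kHz, 4.08 kHz, 5.26 kHz, 9.48 kHz}.

0.28 kHz, 4.08 kHz, 5.26 kHz, 9.48 kHz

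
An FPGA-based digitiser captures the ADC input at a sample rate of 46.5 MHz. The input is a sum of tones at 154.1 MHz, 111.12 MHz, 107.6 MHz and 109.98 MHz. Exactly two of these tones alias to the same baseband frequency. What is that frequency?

14.6 MHz

fs/2 = 23.25 MHz.
154.1 MHz mod fs = 14.6 MHz.
14.6 MHz ≤ fs/2 = 23.25 MHz, appears at 14.6 MHz.
111.12 MHz mod fs = 18.12 MHz.
18.12 MHz ≤ fs/2 = 23.25 MHz, appears at 18.12 MHz.
107.6 MHz mod fs = 14.6 MHz.
14.6 MHz ≤ fs/2 = 23.25 MHz, appears at 14.6 MHz.
109.98 MHz mod fs = 16.98 MHz.
16.98 MHz ≤ fs/2 = 23.25 MHz, appears at 16.98 MHz.
107.6 MHz and 154.1 MHz both map to 14.6 MHz.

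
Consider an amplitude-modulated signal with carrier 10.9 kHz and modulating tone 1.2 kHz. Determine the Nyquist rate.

AM sidebands sit at fc ± fm = 9.7 kHz and 12.1 kHz.
Highest-frequency component: 12.1 kHz.
Nyquist rate = 2 × 12.1 kHz = 24.2 kHz.

24.2 kHz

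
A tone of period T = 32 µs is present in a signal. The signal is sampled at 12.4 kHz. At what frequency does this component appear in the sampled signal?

T = 32 µs → f = 1/T = 31.25 kHz.
31.25 kHz mod fs = 6.45 kHz.
6.45 kHz > fs/2 = 6.2 kHz, folds to fs − 6.45 kHz = 5.95 kHz.

5.95 kHz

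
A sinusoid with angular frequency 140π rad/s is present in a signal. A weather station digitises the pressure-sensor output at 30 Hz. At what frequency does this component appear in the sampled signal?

ω = 140π rad/s → f = ω/(2π) = 70 Hz.
70 Hz mod fs = 10 Hz.
10 Hz ≤ fs/2 = 15 Hz, appears at 10 Hz.

10 Hz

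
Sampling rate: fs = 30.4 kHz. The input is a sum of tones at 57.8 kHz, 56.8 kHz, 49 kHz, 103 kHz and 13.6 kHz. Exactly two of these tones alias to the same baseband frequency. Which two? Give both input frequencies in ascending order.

fs/2 = 15.2 kHz.
57.8 kHz mod fs = 27.4 kHz.
27.4 kHz > fs/2 = 15.2 kHz, folds to fs − 27.4 kHz = 3 kHz.
56.8 kHz mod fs = 26.4 kHz.
26.4 kHz > fs/2 = 15.2 kHz, folds to fs − 26.4 kHz = 4 kHz.
49 kHz mod fs = 18.6 kHz.
18.6 kHz > fs/2 = 15.2 kHz, folds to fs − 18.6 kHz = 11.8 kHz.
103 kHz mod fs = 11.8 kHz.
11.8 kHz ≤ fs/2 = 15.2 kHz, appears at 11.8 kHz.
13.6 kHz ≤ fs/2 = 15.2 kHz, passes unchanged.
49 kHz and 103 kHz both map to 11.8 kHz.

49 kHz, 103 kHz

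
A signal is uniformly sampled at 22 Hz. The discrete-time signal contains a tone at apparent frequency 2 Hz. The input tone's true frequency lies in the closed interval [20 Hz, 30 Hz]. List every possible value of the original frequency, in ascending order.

20 Hz, 24 Hz

Frequencies that alias to 2 Hz are k·fs ± 2 Hz for integer k ≥ 0.
k=0: 2 Hz.
k=1: 20 Hz, 24 Hz.
k=2: 42 Hz, 46 Hz.
Within [20 Hz, 30 Hz]: 20 Hz, 24 Hz.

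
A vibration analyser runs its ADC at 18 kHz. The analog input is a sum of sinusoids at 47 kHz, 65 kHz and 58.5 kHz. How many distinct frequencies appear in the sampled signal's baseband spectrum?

fs/2 = 9 kHz.
47 kHz mod fs = 11 kHz.
11 kHz > fs/2 = 9 kHz, folds to fs − 11 kHz = 7 kHz.
65 kHz mod fs = 11 kHz.
11 kHz > fs/2 = 9 kHz, folds to fs − 11 kHz = 7 kHz.
58.5 kHz mod fs = 4.5 kHz.
4.5 kHz ≤ fs/2 = 9 kHz, appears at 4.5 kHz.
Distinct values: {4.5 kHz, 7 kHz} → 2.

2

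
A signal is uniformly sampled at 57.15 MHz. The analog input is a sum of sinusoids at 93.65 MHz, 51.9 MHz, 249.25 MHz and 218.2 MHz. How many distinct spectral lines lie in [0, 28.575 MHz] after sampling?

fs/2 = 28.575 MHz.
93.65 MHz mod fs = 36.5 MHz.
36.5 MHz > fs/2 = 28.575 MHz, folds to fs − 36.5 MHz = 20.65 MHz.
51.9 MHz > fs/2 = 28.575 MHz, folds to fs − 51.9 MHz = 5.25 MHz.
249.25 MHz mod fs = 20.65 MHz.
20.65 MHz ≤ fs/2 = 28.575 MHz, appears at 20.65 MHz.
218.2 MHz mod fs = 46.75 MHz.
46.75 MHz > fs/2 = 28.575 MHz, folds to fs − 46.75 MHz = 10.4 MHz.
Distinct values: {5.25 MHz, 10.4 MHz, 20.65 MHz} → 3.

3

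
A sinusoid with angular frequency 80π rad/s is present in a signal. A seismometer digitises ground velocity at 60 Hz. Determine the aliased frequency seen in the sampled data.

20 Hz

ω = 80π rad/s → f = ω/(2π) = 40 Hz.
40 Hz > fs/2 = 30 Hz, folds to fs − 40 Hz = 20 Hz.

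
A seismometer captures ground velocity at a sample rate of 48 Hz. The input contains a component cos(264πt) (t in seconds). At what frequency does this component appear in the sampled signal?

12 Hz

ω = 264π rad/s → f = ω/(2π) = 132 Hz.
132 Hz mod fs = 36 Hz.
36 Hz > fs/2 = 24 Hz, folds to fs − 36 Hz = 12 Hz.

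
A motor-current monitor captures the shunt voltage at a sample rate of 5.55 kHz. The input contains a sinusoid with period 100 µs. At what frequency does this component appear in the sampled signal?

T = 100 µs → f = 1/T = 10 kHz.
10 kHz mod fs = 4.45 kHz.
4.45 kHz > fs/2 = 2.775 kHz, folds to fs − 4.45 kHz = 1.1 kHz.

1.1 kHz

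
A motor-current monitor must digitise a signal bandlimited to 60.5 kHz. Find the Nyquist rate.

121 kHz

Nyquist rate = 2 × 60.5 kHz = 121 kHz.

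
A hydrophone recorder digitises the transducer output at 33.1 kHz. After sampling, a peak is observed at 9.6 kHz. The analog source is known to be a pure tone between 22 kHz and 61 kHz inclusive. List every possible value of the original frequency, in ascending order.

Frequencies that alias to 9.6 kHz are k·fs ± 9.6 kHz for integer k ≥ 0.
k=0: 9.6 kHz.
k=1: 23.5 kHz, 42.7 kHz.
k=2: 56.6 kHz, 75.8 kHz.
k=3: 89.7 kHz, 108.9 kHz.
Within [22 kHz, 61 kHz]: 23.5 kHz, 42.7 kHz, 56.6 kHz.

23.5 kHz, 42.7 kHz, 56.6 kHz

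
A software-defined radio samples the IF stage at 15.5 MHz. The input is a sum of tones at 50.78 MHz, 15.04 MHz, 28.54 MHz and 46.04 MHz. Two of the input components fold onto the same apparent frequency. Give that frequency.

fs/2 = 7.75 MHz.
50.78 MHz mod fs = 4.28 MHz.
4.28 MHz ≤ fs/2 = 7.75 MHz, appears at 4.28 MHz.
15.04 MHz > fs/2 = 7.75 MHz, folds to fs − 15.04 MHz = 0.46 MHz.
28.54 MHz mod fs = 13.04 MHz.
13.04 MHz > fs/2 = 7.75 MHz, folds to fs − 13.04 MHz = 2.46 MHz.
46.04 MHz mod fs = 15.04 MHz.
15.04 MHz > fs/2 = 7.75 MHz, folds to fs − 15.04 MHz = 0.46 MHz.
15.04 MHz and 46.04 MHz both map to 0.46 MHz.

0.46 MHz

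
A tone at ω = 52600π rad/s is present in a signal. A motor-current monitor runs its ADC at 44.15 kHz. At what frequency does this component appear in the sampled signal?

17.85 kHz

ω = 52600π rad/s → f = ω/(2π) = 26300 Hz = 26.3 kHz.
26.3 kHz > fs/2 = 22.075 kHz, folds to fs − 26.3 kHz = 17.85 kHz.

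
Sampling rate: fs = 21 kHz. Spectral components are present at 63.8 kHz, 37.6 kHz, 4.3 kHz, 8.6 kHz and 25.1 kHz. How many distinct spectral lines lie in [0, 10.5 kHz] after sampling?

5

fs/2 = 10.5 kHz.
63.8 kHz mod fs = 0.8 kHz.
0.8 kHz ≤ fs/2 = 10.5 kHz, appears at 0.8 kHz.
37.6 kHz mod fs = 16.6 kHz.
16.6 kHz > fs/2 = 10.5 kHz, folds to fs − 16.6 kHz = 4.4 kHz.
4.3 kHz ≤ fs/2 = 10.5 kHz, passes unchanged.
8.6 kHz ≤ fs/2 = 10.5 kHz, passes unchanged.
25.1 kHz mod fs = 4.1 kHz.
4.1 kHz ≤ fs/2 = 10.5 kHz, appears at 4.1 kHz.
Distinct values: {0.8 kHz, 4.1 kHz, 4.3 kHz, 4.4 kHz, 8.6 kHz} → 5.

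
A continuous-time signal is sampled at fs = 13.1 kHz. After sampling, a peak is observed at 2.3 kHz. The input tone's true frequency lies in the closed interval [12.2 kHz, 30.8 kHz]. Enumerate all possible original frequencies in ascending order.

15.4 kHz, 23.9 kHz, 28.5 kHz

Frequencies that alias to 2.3 kHz are k·fs ± 2.3 kHz for integer k ≥ 0.
k=0: 2.3 kHz.
k=1: 10.8 kHz, 15.4 kHz.
k=2: 23.9 kHz, 28.5 kHz.
k=3: 37 kHz, 41.6 kHz.
Within [12.2 kHz, 30.8 kHz]: 15.4 kHz, 23.9 kHz, 28.5 kHz.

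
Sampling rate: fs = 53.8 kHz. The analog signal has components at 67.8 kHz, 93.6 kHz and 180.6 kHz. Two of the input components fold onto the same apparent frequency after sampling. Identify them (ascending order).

67.8 kHz, 93.6 kHz

fs/2 = 26.9 kHz.
67.8 kHz mod fs = 14 kHz.
14 kHz ≤ fs/2 = 26.9 kHz, appears at 14 kHz.
93.6 kHz mod fs = 39.8 kHz.
39.8 kHz > fs/2 = 26.9 kHz, folds to fs − 39.8 kHz = 14 kHz.
180.6 kHz mod fs = 19.2 kHz.
19.2 kHz ≤ fs/2 = 26.9 kHz, appears at 19.2 kHz.
67.8 kHz and 93.6 kHz both map to 14 kHz.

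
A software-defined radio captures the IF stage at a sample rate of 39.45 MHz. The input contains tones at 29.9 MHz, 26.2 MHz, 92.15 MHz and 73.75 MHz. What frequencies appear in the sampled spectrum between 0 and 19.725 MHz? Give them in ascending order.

5.15 MHz, 9.55 MHz, 13.25 MHz

fs/2 = 19.725 MHz.
29.9 MHz > fs/2 = 19.725 MHz, folds to fs − 29.9 MHz = 9.55 MHz.
26.2 MHz > fs/2 = 19.725 MHz, folds to fs − 26.2 MHz = 13.25 MHz.
92.15 MHz mod fs = 13.25 MHz.
13.25 MHz ≤ fs/2 = 19.725 MHz, appears at 13.25 MHz.
73.75 MHz mod fs = 34.3 MHz.
34.3 MHz > fs/2 = 19.725 MHz, folds to fs − 34.3 MHz = 5.15 MHz.
Distinct values: {5.15 MHz, 9.55 MHz, 13.25 MHz}.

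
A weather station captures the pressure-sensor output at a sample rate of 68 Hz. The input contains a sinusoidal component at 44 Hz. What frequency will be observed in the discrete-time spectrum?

44 Hz > fs/2 = 34 Hz, folds to fs − 44 Hz = 24 Hz.

24 Hz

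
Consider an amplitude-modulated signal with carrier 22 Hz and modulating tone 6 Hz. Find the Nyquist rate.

56 Hz

AM sidebands sit at fc ± fm = 16 Hz and 28 Hz.
Highest-frequency component: 28 Hz.
Nyquist rate = 2 × 28 Hz = 56 Hz.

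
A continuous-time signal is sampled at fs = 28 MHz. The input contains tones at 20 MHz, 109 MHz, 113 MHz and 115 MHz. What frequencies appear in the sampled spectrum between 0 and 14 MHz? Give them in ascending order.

1 MHz, 3 MHz, 8 MHz

fs/2 = 14 MHz.
20 MHz > fs/2 = 14 MHz, folds to fs − 20 MHz = 8 MHz.
109 MHz mod fs = 25 MHz.
25 MHz > fs/2 = 14 MHz, folds to fs − 25 MHz = 3 MHz.
113 MHz mod fs = 1 MHz.
1 MHz ≤ fs/2 = 14 MHz, appears at 1 MHz.
115 MHz mod fs = 3 MHz.
3 MHz ≤ fs/2 = 14 MHz, appears at 3 MHz.
Distinct values: {1 MHz, 3 MHz, 8 MHz}.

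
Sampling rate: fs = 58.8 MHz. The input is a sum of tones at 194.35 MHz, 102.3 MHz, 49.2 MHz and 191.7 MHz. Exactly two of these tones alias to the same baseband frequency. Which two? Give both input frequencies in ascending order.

fs/2 = 29.4 MHz.
194.35 MHz mod fs = 17.95 MHz.
17.95 MHz ≤ fs/2 = 29.4 MHz, appears at 17.95 MHz.
102.3 MHz mod fs = 43.5 MHz.
43.5 MHz > fs/2 = 29.4 MHz, folds to fs − 43.5 MHz = 15.3 MHz.
49.2 MHz > fs/2 = 29.4 MHz, folds to fs − 49.2 MHz = 9.6 MHz.
191.7 MHz mod fs = 15.3 MHz.
15.3 MHz ≤ fs/2 = 29.4 MHz, appears at 15.3 MHz.
102.3 MHz and 191.7 MHz both map to 15.3 MHz.

102.3 MHz, 191.7 MHz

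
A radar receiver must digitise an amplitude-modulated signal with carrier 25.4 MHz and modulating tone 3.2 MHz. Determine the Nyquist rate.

AM sidebands sit at fc ± fm = 22.2 MHz and 28.6 MHz.
Highest-frequency component: 28.6 MHz.
Nyquist rate = 2 × 28.6 MHz = 57.2 MHz.

57.2 MHz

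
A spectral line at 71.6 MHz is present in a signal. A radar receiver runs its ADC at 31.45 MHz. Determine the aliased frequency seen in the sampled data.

71.6 MHz mod fs = 8.7 MHz.
8.7 MHz ≤ fs/2 = 15.725 MHz, appears at 8.7 MHz.

8.7 MHz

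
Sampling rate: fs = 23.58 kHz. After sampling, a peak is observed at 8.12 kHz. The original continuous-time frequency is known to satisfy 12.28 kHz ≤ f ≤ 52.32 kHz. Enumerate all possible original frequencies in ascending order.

Frequencies that alias to 8.12 kHz are k·fs ± 8.12 kHz for integer k ≥ 0.
k=0: 8.12 kHz.
k=1: 15.46 kHz, 31.7 kHz.
k=2: 39.04 kHz, 55.28 kHz.
k=3: 62.62 kHz, 78.86 kHz.
Within [12.28 kHz, 52.32 kHz]: 15.46 kHz, 31.7 kHz, 39.04 kHz.

15.46 kHz, 31.7 kHz, 39.04 kHz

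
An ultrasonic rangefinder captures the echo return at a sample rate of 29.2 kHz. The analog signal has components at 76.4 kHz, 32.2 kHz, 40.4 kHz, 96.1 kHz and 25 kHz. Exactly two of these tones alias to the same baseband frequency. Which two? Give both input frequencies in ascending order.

fs/2 = 14.6 kHz.
76.4 kHz mod fs = 18 kHz.
18 kHz > fs/2 = 14.6 kHz, folds to fs − 18 kHz = 11.2 kHz.
32.2 kHz mod fs = 3 kHz.
3 kHz ≤ fs/2 = 14.6 kHz, appears at 3 kHz.
40.4 kHz mod fs = 11.2 kHz.
11.2 kHz ≤ fs/2 = 14.6 kHz, appears at 11.2 kHz.
96.1 kHz mod fs = 8.5 kHz.
8.5 kHz ≤ fs/2 = 14.6 kHz, appears at 8.5 kHz.
25 kHz > fs/2 = 14.6 kHz, folds to fs − 25 kHz = 4.2 kHz.
40.4 kHz and 76.4 kHz both map to 11.2 kHz.

40.4 kHz, 76.4 kHz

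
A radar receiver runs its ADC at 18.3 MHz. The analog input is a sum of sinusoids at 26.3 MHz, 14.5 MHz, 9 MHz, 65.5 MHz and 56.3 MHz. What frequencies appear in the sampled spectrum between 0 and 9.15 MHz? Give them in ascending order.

1.4 MHz, 3.8 MHz, 7.7 MHz, 8 MHz, 9 MHz

fs/2 = 9.15 MHz.
26.3 MHz mod fs = 8 MHz.
8 MHz ≤ fs/2 = 9.15 MHz, appears at 8 MHz.
14.5 MHz > fs/2 = 9.15 MHz, folds to fs − 14.5 MHz = 3.8 MHz.
9 MHz ≤ fs/2 = 9.15 MHz, passes unchanged.
65.5 MHz mod fs = 10.6 MHz.
10.6 MHz > fs/2 = 9.15 MHz, folds to fs − 10.6 MHz = 7.7 MHz.
56.3 MHz mod fs = 1.4 MHz.
1.4 MHz ≤ fs/2 = 9.15 MHz, appears at 1.4 MHz.
Distinct values: {1.4 MHz, 3.8 MHz, 7.7 MHz, 8 MHz, 9 MHz}.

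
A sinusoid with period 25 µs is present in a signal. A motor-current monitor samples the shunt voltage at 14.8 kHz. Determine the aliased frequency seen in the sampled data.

4.4 kHz

T = 25 µs → f = 1/T = 40 kHz.
40 kHz mod fs = 10.4 kHz.
10.4 kHz > fs/2 = 7.4 kHz, folds to fs − 10.4 kHz = 4.4 kHz.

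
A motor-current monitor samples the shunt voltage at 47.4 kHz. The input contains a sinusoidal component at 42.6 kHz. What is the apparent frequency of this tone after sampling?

42.6 kHz > fs/2 = 23.7 kHz, folds to fs − 42.6 kHz = 4.8 kHz.

4.8 kHz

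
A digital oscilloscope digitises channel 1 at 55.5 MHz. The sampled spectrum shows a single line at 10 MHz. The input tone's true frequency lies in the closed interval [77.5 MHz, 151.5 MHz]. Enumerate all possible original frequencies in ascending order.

101 MHz, 121 MHz

Frequencies that alias to 10 MHz are k·fs ± 10 MHz for integer k ≥ 0.
k=0: 10 MHz.
k=1: 45.5 MHz, 65.5 MHz.
k=2: 101 MHz, 121 MHz.
k=3: 156.5 MHz, 176.5 MHz.
Within [77.5 MHz, 151.5 MHz]: 101 MHz, 121 MHz.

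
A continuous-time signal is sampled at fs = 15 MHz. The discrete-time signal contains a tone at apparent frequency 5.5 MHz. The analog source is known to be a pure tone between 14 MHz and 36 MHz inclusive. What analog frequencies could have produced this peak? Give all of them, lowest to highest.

Frequencies that alias to 5.5 MHz are k·fs ± 5.5 MHz for integer k ≥ 0.
k=0: 5.5 MHz.
k=1: 9.5 MHz, 20.5 MHz.
k=2: 24.5 MHz, 35.5 MHz.
k=3: 39.5 MHz, 50.5 MHz.
Within [14 MHz, 36 MHz]: 20.5 MHz, 24.5 MHz, 35.5 MHz.

20.5 MHz, 24.5 MHz, 35.5 MHz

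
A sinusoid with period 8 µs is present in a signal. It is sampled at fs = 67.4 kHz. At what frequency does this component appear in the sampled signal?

9.8 kHz

T = 8 µs → f = 1/T = 125 kHz.
125 kHz mod fs = 57.6 kHz.
57.6 kHz > fs/2 = 33.7 kHz, folds to fs − 57.6 kHz = 9.8 kHz.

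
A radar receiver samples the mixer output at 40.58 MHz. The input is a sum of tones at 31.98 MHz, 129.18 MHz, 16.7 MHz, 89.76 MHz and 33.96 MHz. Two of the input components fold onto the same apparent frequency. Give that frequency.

8.6 MHz

fs/2 = 20.29 MHz.
31.98 MHz > fs/2 = 20.29 MHz, folds to fs − 31.98 MHz = 8.6 MHz.
129.18 MHz mod fs = 7.44 MHz.
7.44 MHz ≤ fs/2 = 20.29 MHz, appears at 7.44 MHz.
16.7 MHz ≤ fs/2 = 20.29 MHz, passes unchanged.
89.76 MHz mod fs = 8.6 MHz.
8.6 MHz ≤ fs/2 = 20.29 MHz, appears at 8.6 MHz.
33.96 MHz > fs/2 = 20.29 MHz, folds to fs − 33.96 MHz = 6.62 MHz.
31.98 MHz and 89.76 MHz both map to 8.6 MHz.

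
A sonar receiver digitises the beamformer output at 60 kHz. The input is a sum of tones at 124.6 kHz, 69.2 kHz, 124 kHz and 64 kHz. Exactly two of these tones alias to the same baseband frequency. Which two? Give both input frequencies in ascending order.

fs/2 = 30 kHz.
124.6 kHz mod fs = 4.6 kHz.
4.6 kHz ≤ fs/2 = 30 kHz, appears at 4.6 kHz.
69.2 kHz mod fs = 9.2 kHz.
9.2 kHz ≤ fs/2 = 30 kHz, appears at 9.2 kHz.
124 kHz mod fs = 4 kHz.
4 kHz ≤ fs/2 = 30 kHz, appears at 4 kHz.
64 kHz mod fs = 4 kHz.
4 kHz ≤ fs/2 = 30 kHz, appears at 4 kHz.
64 kHz and 124 kHz both map to 4 kHz.

64 kHz, 124 kHz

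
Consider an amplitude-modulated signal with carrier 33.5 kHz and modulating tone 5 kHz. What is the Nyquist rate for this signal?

77 kHz

AM sidebands sit at fc ± fm = 28.5 kHz and 38.5 kHz.
Highest-frequency component: 38.5 kHz.
Nyquist rate = 2 × 38.5 kHz = 77 kHz.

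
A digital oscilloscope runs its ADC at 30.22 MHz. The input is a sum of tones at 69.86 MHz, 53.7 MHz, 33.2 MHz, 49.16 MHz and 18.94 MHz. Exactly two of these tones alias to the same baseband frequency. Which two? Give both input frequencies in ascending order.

18.94 MHz, 49.16 MHz

fs/2 = 15.11 MHz.
69.86 MHz mod fs = 9.42 MHz.
9.42 MHz ≤ fs/2 = 15.11 MHz, appears at 9.42 MHz.
53.7 MHz mod fs = 23.48 MHz.
23.48 MHz > fs/2 = 15.11 MHz, folds to fs − 23.48 MHz = 6.74 MHz.
33.2 MHz mod fs = 2.98 MHz.
2.98 MHz ≤ fs/2 = 15.11 MHz, appears at 2.98 MHz.
49.16 MHz mod fs = 18.94 MHz.
18.94 MHz > fs/2 = 15.11 MHz, folds to fs − 18.94 MHz = 11.28 MHz.
18.94 MHz > fs/2 = 15.11 MHz, folds to fs − 18.94 MHz = 11.28 MHz.
18.94 MHz and 49.16 MHz both map to 11.28 MHz.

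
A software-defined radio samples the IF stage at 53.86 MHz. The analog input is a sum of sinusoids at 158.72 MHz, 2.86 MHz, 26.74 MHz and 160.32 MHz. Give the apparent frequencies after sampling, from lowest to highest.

fs/2 = 26.93 MHz.
158.72 MHz mod fs = 51 MHz.
51 MHz > fs/2 = 26.93 MHz, folds to fs − 51 MHz = 2.86 MHz.
2.86 MHz ≤ fs/2 = 26.93 MHz, passes unchanged.
26.74 MHz ≤ fs/2 = 26.93 MHz, passes unchanged.
160.32 MHz mod fs = 52.6 MHz.
52.6 MHz > fs/2 = 26.93 MHz, folds to fs − 52.6 MHz = 1.26 MHz.
Distinct values: {1.26 MHz, 2.86 MHz, 26.74 MHz}.

1.26 MHz, 2.86 MHz, 26.74 MHz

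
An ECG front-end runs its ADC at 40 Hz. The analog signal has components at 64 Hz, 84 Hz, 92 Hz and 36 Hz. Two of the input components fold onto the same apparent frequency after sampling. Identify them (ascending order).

36 Hz, 84 Hz

fs/2 = 20 Hz.
64 Hz mod fs = 24 Hz.
24 Hz > fs/2 = 20 Hz, folds to fs − 24 Hz = 16 Hz.
84 Hz mod fs = 4 Hz.
4 Hz ≤ fs/2 = 20 Hz, appears at 4 Hz.
92 Hz mod fs = 12 Hz.
12 Hz ≤ fs/2 = 20 Hz, appears at 12 Hz.
36 Hz > fs/2 = 20 Hz, folds to fs − 36 Hz = 4 Hz.
36 Hz and 84 Hz both map to 4 Hz.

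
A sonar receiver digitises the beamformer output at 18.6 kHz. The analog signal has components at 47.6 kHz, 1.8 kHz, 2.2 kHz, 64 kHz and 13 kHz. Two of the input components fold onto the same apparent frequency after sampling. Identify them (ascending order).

fs/2 = 9.3 kHz.
47.6 kHz mod fs = 10.4 kHz.
10.4 kHz > fs/2 = 9.3 kHz, folds to fs − 10.4 kHz = 8.2 kHz.
1.8 kHz ≤ fs/2 = 9.3 kHz, passes unchanged.
2.2 kHz ≤ fs/2 = 9.3 kHz, passes unchanged.
64 kHz mod fs = 8.2 kHz.
8.2 kHz ≤ fs/2 = 9.3 kHz, appears at 8.2 kHz.
13 kHz > fs/2 = 9.3 kHz, folds to fs − 13 kHz = 5.6 kHz.
47.6 kHz and 64 kHz both map to 8.2 kHz.

47.6 kHz, 64 kHz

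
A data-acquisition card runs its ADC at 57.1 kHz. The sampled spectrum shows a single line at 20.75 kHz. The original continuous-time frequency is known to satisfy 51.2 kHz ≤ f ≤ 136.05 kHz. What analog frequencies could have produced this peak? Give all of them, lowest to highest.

Frequencies that alias to 20.75 kHz are k·fs ± 20.75 kHz for integer k ≥ 0.
k=0: 20.75 kHz.
k=1: 36.35 kHz, 77.85 kHz.
k=2: 93.45 kHz, 134.95 kHz.
k=3: 150.55 kHz, 192.05 kHz.
Within [51.2 kHz, 136.05 kHz]: 77.85 kHz, 93.45 kHz, 134.95 kHz.

77.85 kHz, 93.45 kHz, 134.95 kHz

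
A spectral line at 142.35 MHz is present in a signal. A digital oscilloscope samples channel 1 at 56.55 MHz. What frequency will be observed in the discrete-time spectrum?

142.35 MHz mod fs = 29.25 MHz.
29.25 MHz > fs/2 = 28.275 MHz, folds to fs − 29.25 MHz = 27.3 MHz.

27.3 MHz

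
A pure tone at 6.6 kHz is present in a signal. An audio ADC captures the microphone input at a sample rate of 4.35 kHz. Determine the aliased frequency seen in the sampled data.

6.6 kHz mod fs = 2.25 kHz.
2.25 kHz > fs/2 = 2.175 kHz, folds to fs − 2.25 kHz = 2.1 kHz.

2.1 kHz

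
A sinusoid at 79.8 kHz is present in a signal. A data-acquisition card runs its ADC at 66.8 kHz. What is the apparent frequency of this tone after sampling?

13 kHz

79.8 kHz mod fs = 13 kHz.
13 kHz ≤ fs/2 = 33.4 kHz, appears at 13 kHz.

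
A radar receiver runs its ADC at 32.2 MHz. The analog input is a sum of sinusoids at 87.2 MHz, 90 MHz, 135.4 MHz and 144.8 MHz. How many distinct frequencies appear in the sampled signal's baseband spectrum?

fs/2 = 16.1 MHz.
87.2 MHz mod fs = 22.8 MHz.
22.8 MHz > fs/2 = 16.1 MHz, folds to fs − 22.8 MHz = 9.4 MHz.
90 MHz mod fs = 25.6 MHz.
25.6 MHz > fs/2 = 16.1 MHz, folds to fs − 25.6 MHz = 6.6 MHz.
135.4 MHz mod fs = 6.6 MHz.
6.6 MHz ≤ fs/2 = 16.1 MHz, appears at 6.6 MHz.
144.8 MHz mod fs = 16 MHz.
16 MHz ≤ fs/2 = 16.1 MHz, appears at 16 MHz.
Distinct values: {6.6 MHz, 9.4 MHz, 16 MHz} → 3.

3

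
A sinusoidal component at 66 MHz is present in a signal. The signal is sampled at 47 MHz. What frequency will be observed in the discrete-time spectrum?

19 MHz

66 MHz mod fs = 19 MHz.
19 MHz ≤ fs/2 = 23.5 MHz, appears at 19 MHz.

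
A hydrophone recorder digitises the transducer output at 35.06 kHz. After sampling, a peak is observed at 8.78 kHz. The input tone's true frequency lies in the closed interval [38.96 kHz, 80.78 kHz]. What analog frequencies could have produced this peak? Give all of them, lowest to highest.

43.84 kHz, 61.34 kHz, 78.9 kHz

Frequencies that alias to 8.78 kHz are k·fs ± 8.78 kHz for integer k ≥ 0.
k=0: 8.78 kHz.
k=1: 26.28 kHz, 43.84 kHz.
k=2: 61.34 kHz, 78.9 kHz.
k=3: 96.4 kHz, 113.96 kHz.
Within [38.96 kHz, 80.78 kHz]: 43.84 kHz, 61.34 kHz, 78.9 kHz.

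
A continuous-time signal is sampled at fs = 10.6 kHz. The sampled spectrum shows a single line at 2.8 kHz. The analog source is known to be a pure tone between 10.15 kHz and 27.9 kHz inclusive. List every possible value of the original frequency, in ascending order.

Frequencies that alias to 2.8 kHz are k·fs ± 2.8 kHz for integer k ≥ 0.
k=0: 2.8 kHz.
k=1: 7.8 kHz, 13.4 kHz.
k=2: 18.4 kHz, 24 kHz.
k=3: 29 kHz, 34.6 kHz.
Within [10.15 kHz, 27.9 kHz]: 13.4 kHz, 18.4 kHz, 24 kHz.

13.4 kHz, 18.4 kHz, 24 kHz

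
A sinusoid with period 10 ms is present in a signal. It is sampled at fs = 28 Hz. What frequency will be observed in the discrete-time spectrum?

T = 10 ms → f = 1/T = 100 Hz.
100 Hz mod fs = 16 Hz.
16 Hz > fs/2 = 14 Hz, folds to fs − 16 Hz = 12 Hz.

12 Hz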